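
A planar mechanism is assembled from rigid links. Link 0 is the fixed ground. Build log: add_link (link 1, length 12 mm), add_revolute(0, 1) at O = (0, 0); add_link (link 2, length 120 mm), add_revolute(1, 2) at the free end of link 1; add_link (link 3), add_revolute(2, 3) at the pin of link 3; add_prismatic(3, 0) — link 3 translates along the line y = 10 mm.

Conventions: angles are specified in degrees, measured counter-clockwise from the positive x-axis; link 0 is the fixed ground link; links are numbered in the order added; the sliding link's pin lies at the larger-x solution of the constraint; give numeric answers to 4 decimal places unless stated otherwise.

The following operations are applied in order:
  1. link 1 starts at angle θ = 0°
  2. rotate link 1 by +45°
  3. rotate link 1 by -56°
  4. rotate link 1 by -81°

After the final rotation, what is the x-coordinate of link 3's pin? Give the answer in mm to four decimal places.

geometry: r = 12 mm, L = 120 mm, e = 10 mm; θ starts at 0°
rotate link 1 by +45°: θ ← 0° +45° = 45°
rotate link 1 by -56°: θ ← 45° -56° = -11°
rotate link 1 by -81°: θ ← -11° -81° = -92°
crank pin P = (r cos θ, r sin θ) = (-0.418794, -11.992690)
h = r sin θ − e = -11.992690 − 10 = -21.992690
x = r cos θ + √(L² − h²) = -0.418794 + 117.967460 = 117.548666

117.5487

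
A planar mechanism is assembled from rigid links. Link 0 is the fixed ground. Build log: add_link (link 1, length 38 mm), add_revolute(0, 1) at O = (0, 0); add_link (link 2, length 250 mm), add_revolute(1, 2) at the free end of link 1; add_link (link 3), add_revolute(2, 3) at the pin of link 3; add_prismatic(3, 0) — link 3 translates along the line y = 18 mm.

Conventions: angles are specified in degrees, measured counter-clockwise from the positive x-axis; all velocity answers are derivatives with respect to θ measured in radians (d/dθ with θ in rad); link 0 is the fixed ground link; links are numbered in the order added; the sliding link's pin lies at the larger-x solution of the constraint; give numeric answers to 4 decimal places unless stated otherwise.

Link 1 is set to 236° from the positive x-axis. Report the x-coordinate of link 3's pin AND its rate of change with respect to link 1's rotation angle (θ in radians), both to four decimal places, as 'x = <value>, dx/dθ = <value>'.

geometry: r = 38 mm, L = 250 mm, e = 18 mm
crank pin P = (r cos θ, r sin θ) = (-21.249330, -31.503428)
h = r sin θ − e = -31.503428 − 18 = -49.503428
x = r cos θ + √(L² − h²) = -21.249330 + 245.049813 = 223.800482
dx/dθ = −r sin θ − h·r cos θ/√(L² − h²) (θ in radians; h = -49.503428) = 27.210771

x = 223.8005, dx/dθ = 27.2108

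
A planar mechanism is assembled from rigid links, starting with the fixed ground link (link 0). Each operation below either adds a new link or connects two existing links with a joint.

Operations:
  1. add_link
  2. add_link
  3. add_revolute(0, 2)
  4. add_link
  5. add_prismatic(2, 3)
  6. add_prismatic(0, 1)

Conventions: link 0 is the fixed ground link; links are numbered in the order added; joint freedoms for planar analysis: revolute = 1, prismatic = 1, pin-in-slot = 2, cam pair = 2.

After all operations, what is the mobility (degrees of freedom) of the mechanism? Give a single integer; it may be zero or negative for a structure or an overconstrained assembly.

ground; <1,0,0>
#1 <2,0,0>
#2 <3,0,0>
R:0↔2 J1 <3,1,0>
#3 <4,1,0>
P:2↔3 J1 <4,2,0>
P:0↔1 J1 <4,3,0>
3×3 − 2×3 − 1×0 = 3

M = 3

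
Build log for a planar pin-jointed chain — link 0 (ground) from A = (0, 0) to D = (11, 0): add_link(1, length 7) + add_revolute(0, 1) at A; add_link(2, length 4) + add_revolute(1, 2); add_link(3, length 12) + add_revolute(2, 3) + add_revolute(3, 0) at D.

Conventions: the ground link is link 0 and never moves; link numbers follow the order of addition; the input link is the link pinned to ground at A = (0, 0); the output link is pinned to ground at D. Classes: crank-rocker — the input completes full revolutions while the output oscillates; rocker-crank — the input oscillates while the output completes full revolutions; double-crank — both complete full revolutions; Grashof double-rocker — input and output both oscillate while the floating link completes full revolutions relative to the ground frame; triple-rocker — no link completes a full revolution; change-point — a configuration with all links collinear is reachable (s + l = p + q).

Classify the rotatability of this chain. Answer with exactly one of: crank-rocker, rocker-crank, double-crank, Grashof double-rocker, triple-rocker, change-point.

lengths: ground=11, input=7, coupler=4, output=12
sorted: s=4 (shortest), l=12 (longest), p+q=18
s + l = 16 vs p + q = 18
s + l < p + q (Grashof) with shortest = coupler link → Grashof double-rocker

Grashof double-rocker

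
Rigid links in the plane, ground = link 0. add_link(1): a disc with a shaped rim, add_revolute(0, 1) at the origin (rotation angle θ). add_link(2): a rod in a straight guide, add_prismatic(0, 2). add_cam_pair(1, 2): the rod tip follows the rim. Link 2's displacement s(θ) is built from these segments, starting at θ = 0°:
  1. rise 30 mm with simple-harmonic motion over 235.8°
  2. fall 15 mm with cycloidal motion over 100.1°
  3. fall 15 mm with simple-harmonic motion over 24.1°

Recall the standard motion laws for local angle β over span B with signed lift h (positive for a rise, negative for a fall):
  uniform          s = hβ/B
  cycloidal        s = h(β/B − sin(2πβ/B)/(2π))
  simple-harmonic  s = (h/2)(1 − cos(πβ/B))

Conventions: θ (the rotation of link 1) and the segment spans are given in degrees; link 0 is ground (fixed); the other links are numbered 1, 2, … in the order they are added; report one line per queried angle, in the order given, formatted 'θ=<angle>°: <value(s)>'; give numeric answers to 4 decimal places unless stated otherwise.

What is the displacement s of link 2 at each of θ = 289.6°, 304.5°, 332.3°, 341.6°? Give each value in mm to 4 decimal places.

segment 1 (0° to 235.8°, simple-harmonic, h = 30) is passed completely: s = 0.0000 + (30) = 30.0000
θ = 289.6° falls in segment 2 (235.8° to 335.9°, cycloidal, h = -15): β = 289.6 − 235.8 = 53.8°, B = 100.1°; Δs = -15·(0.5375 − sin(2π·0.5375)/(2π)) = -8.6187; s = 30.0000 − 8.6187 = 21.3813
θ = 304.5° falls in segment 2 (235.8° to 335.9°, cycloidal, h = -15): β = 304.5 − 235.8 = 68.7°, B = 100.1°; Δs = -15·(0.6863 − sin(2π·0.6863)/(2π)) = -12.4934; s = 30.0000 − 12.4934 = 17.5066
θ = 332.3° falls in segment 2 (235.8° to 335.9°, cycloidal, h = -15): β = 332.3 − 235.8 = 96.5°, B = 100.1°; Δs = -15·(0.9640 − sin(2π·0.9640)/(2π)) = -14.9954; s = 30.0000 − 14.9954 = 15.0046
segment 2 (235.8° to 335.9°, cycloidal, h = -15) is passed completely: s = 30.0000 + (-15) = 15.0000
θ = 341.6° falls in segment 3 (335.9° to 360°, simple-harmonic, h = -15): β = 341.6 − 335.9 = 5.7°, B = 24.1°; Δs = -15/2·(1 − cos(π·0.2365)) = -1.9768; s = 15.0000 − 1.9768 = 13.0232

θ=289.6°: 21.3813
θ=304.5°: 17.5066
θ=332.3°: 15.0046
θ=341.6°: 13.0232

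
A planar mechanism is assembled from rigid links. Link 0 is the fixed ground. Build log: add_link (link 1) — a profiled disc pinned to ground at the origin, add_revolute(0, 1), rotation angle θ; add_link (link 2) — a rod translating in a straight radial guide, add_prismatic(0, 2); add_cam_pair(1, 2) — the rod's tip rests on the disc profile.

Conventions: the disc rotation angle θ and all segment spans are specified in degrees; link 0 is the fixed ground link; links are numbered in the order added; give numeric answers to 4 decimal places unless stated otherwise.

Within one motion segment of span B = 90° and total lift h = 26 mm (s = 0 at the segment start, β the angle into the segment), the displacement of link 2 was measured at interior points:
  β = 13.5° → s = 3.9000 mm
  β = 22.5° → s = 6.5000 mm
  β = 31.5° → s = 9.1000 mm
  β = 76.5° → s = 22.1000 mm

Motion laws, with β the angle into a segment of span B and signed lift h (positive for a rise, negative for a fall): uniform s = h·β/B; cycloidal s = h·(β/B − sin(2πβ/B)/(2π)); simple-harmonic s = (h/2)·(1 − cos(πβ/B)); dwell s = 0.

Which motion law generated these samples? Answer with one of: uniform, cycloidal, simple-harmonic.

candidates at β/B = r: uniform s = h·r (linear in β); cycloidal s = h·(r − sin(2πr)/(2π)); simple-harmonic s = (h/2)(1 − cos(πr))
β=13.5°: printed 3.9000 | uniform 3.9000, cycloidal 0.5523, simple-harmonic 1.4169
β=22.5°: printed 6.5000 | uniform 6.5000, cycloidal 2.3620, simple-harmonic 3.8076
β=31.5°: printed 9.1000 | uniform 9.1000, cycloidal 5.7523, simple-harmonic 7.0981
β=76.5°: printed 22.1000 | uniform 22.1000, cycloidal 25.4477, simple-harmonic 24.5831
only one law matches every sample → uniform

uniform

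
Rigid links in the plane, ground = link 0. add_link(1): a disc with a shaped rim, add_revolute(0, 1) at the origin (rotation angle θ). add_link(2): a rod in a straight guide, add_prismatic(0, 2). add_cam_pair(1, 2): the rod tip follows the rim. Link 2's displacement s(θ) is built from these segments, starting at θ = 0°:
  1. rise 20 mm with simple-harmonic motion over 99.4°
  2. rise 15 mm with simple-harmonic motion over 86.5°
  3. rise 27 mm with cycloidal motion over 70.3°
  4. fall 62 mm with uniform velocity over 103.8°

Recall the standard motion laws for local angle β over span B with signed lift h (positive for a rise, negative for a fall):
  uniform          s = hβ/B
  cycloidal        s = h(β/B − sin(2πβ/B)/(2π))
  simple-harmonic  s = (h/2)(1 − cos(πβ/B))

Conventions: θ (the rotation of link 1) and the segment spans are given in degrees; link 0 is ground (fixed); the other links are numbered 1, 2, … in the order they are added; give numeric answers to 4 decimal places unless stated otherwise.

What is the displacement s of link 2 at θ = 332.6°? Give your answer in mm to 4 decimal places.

segment 1 (0° to 99.4°, simple-harmonic, h = 20) is passed completely: s = 0.0000 + (20) = 20.0000
segment 2 (99.4° to 185.9°, simple-harmonic, h = 15) is passed completely: s = 20.0000 + (15) = 35.0000
segment 3 (185.9° to 256.2°, cycloidal, h = 27) is passed completely: s = 35.0000 + (27) = 62.0000
θ = 332.6° falls in segment 4 (256.2° to 360°, uniform, h = -62): β = 332.6 − 256.2 = 76.4°, B = 103.8°; Δs = -62·76.4/103.8 = -45.6339; s = 62.0000 − 45.6339 = 16.3661

16.3661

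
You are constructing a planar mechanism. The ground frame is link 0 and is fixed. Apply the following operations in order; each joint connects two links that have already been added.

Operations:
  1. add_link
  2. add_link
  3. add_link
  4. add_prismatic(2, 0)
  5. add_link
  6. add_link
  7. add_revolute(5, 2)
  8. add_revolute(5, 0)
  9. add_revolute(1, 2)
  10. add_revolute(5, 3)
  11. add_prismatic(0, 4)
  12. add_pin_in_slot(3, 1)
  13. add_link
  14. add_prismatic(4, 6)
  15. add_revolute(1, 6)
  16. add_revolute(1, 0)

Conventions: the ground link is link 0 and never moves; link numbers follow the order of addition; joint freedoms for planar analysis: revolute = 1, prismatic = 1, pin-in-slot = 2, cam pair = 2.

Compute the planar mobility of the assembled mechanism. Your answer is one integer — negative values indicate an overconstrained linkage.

ground; <1,0,0>
#1 <2,0,0>
#2 <3,0,0>
#3 <4,0,0>
P:2↔0 J1 <4,1,0>
#4 <5,1,0>
#5 <6,1,0>
R:5↔2 J1 <6,2,0>
R:5↔0 J1 <6,3,0>
R:1↔2 J1 <6,4,0>
R:5↔3 J1 <6,5,0>
P:0↔4 J1 <6,6,0>
PS:3↔1 J2 <6,6,1>
#6 <7,6,1>
P:4↔6 J1 <7,7,1>
R:1↔6 J1 <7,8,1>
R:1↔0 J1 <7,9,1>
3×6 − 2×9 − 1×1 = -1

M = -1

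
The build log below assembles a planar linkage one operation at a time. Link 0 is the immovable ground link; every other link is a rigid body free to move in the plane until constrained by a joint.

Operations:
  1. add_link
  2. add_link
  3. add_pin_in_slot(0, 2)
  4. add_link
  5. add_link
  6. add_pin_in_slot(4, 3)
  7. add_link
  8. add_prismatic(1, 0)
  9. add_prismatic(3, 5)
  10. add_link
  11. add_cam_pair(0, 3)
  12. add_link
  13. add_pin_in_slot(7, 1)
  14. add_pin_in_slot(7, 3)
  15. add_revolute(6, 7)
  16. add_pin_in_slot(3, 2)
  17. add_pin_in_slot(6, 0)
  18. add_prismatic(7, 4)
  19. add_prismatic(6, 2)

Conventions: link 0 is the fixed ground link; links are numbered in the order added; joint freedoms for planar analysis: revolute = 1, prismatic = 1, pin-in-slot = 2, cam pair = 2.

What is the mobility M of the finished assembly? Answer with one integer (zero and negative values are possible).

ground; <1,0,0>
#1 <2,0,0>
#2 <3,0,0>
PS:0↔2 J2 <3,0,1>
#3 <4,0,1>
#4 <5,0,1>
PS:4↔3 J2 <5,0,2>
#5 <6,0,2>
P:1↔0 J1 <6,1,2>
P:3↔5 J1 <6,2,2>
#6 <7,2,2>
C:0↔3 J2 <7,2,3>
#7 <8,2,3>
PS:7↔1 J2 <8,2,4>
PS:7↔3 J2 <8,2,5>
R:6↔7 J1 <8,3,5>
PS:3↔2 J2 <8,3,6>
PS:6↔0 J2 <8,3,7>
P:7↔4 J1 <8,4,7>
P:6↔2 J1 <8,5,7>
3×7 − 2×5 − 1×7 = 4

M = 4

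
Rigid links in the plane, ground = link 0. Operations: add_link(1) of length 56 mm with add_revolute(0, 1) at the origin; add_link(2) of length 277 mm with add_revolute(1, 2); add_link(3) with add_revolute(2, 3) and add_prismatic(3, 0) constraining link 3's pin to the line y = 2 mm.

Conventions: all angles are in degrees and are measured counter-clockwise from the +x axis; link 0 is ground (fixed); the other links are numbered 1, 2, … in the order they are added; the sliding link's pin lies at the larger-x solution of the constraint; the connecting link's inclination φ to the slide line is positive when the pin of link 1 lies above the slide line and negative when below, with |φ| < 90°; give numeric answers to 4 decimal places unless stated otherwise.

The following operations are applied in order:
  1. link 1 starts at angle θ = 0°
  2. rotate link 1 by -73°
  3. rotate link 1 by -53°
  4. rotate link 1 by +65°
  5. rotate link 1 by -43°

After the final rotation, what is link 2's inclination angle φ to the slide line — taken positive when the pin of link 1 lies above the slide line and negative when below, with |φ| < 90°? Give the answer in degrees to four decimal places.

geometry: r = 56 mm, L = 277 mm, e = 2 mm; θ starts at 0°
rotate link 1 by -73°: θ ← 0° -73° = -73°
rotate link 1 by -53°: θ ← -73° -53° = -126°
rotate link 1 by +65°: θ ← -126° +65° = -61°
rotate link 1 by -43°: θ ← -61° -43° = -104°
h = r sin θ − e = -54.336561 − 2 = -56.336561
sin φ = h / L = -56.336561 / 277 = -0.20338109
φ = arcsin(-0.20338109) = -11.734746°

-11.7347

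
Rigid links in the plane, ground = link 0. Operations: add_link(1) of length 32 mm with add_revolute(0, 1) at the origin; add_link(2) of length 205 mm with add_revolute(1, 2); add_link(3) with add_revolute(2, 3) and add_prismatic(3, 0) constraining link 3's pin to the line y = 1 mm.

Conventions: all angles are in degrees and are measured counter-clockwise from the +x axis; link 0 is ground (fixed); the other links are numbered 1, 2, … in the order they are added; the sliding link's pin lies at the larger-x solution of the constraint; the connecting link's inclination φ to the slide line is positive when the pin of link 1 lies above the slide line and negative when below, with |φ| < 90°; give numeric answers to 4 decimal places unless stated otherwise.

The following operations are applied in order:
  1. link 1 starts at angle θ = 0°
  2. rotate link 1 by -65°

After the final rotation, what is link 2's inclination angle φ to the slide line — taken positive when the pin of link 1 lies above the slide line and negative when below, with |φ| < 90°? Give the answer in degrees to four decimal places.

geometry: r = 32 mm, L = 205 mm, e = 1 mm; θ starts at 0°
rotate link 1 by -65°: θ ← 0° -65° = -65°
h = r sin θ − e = -29.001849 − 1 = -30.001849
sin φ = h / L = -30.001849 / 205 = -0.14635048
φ = arcsin(-0.14635048) = -8.415491°

-8.4155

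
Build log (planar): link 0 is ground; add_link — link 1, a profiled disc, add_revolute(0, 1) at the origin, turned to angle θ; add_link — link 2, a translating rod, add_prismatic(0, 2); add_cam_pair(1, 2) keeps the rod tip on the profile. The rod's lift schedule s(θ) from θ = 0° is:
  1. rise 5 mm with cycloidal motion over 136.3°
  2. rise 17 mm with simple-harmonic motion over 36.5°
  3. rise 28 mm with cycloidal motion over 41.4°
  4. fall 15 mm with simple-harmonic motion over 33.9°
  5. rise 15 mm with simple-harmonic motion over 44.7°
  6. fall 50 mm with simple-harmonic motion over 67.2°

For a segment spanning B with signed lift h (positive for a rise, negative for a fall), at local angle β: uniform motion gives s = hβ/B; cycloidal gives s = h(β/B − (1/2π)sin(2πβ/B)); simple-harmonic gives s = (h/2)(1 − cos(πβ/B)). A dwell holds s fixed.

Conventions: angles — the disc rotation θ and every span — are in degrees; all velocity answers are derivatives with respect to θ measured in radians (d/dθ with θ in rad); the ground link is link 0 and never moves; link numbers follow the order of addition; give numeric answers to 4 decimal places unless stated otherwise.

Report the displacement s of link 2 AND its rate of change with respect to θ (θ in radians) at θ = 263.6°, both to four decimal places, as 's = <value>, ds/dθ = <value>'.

seg 1 [0°–136.3°] cycloidal, h=5: full span → s += 5 → s = 5.0000
seg 2 [136.3°–172.8°] simple-harmonic, h=17: full span → s += 17 → s = 22.0000
seg 3 [172.8°–214.2°] cycloidal, h=28: full span → s += 28 → s = 50.0000
seg 4 [214.2°–248.1°] simple-harmonic, h=-15: full span → s += -15 → s = 35.0000
seg 5 [248.1°–292.8°] simple-harmonic, h=15: θ=263.6° here. β=15.5, B=44.7. 15/2·(1 − cos(π·0.3468)) = 4.0271 → s = 39.0271
velocity in seg [248.1°–292.8°] (simple-harmonic), θ in radians: β = 15.5° = 0.2705 rad, B = 44.7° = 0.7802 rad; ds/dθ = (πh/(2B)) sin(πβ/B) = (π·15/(2·0.7802)) sin(π·0.3468) = 26.768470 mm/rad

s = 39.0271, ds/dθ = 26.7685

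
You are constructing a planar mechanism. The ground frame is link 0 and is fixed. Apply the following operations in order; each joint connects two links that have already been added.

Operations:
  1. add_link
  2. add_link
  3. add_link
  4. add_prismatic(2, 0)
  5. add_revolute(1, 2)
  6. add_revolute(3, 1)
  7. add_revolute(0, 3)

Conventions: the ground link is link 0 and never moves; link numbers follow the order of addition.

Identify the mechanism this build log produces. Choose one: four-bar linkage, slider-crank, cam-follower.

links: 4 (incl. ground); joints: 3 revolute, 1 prismatic, 0 higher (cam) pair, forming one closed loop
4 links, 3 revolutes + 1 prismatic in one loop → slider-crank

slider-crank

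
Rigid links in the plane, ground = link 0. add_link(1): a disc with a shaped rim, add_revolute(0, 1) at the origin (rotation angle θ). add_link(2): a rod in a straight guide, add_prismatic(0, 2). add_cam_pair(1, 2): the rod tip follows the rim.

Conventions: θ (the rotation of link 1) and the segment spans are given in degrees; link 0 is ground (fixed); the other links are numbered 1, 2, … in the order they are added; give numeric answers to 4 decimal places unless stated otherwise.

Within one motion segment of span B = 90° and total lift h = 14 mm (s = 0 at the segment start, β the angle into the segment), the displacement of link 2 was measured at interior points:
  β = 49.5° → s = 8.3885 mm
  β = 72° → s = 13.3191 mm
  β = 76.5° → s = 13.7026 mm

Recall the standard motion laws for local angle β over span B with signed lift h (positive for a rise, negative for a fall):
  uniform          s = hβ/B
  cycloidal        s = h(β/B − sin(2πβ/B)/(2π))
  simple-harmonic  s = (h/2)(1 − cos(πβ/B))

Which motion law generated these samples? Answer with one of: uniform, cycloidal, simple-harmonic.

candidates at β/B = r: uniform s = h·r (linear in β); cycloidal s = h·(r − sin(2πr)/(2π)); simple-harmonic s = (h/2)(1 − cos(πr))
β=49.5°: printed 8.3885 | uniform 7.7000, cycloidal 8.3885, simple-harmonic 8.0950
β=72°: printed 13.3191 | uniform 11.2000, cycloidal 13.3191, simple-harmonic 12.6631
β=76.5°: printed 13.7026 | uniform 11.9000, cycloidal 13.7026, simple-harmonic 13.2370
only one law matches every sample → cycloidal

cycloidal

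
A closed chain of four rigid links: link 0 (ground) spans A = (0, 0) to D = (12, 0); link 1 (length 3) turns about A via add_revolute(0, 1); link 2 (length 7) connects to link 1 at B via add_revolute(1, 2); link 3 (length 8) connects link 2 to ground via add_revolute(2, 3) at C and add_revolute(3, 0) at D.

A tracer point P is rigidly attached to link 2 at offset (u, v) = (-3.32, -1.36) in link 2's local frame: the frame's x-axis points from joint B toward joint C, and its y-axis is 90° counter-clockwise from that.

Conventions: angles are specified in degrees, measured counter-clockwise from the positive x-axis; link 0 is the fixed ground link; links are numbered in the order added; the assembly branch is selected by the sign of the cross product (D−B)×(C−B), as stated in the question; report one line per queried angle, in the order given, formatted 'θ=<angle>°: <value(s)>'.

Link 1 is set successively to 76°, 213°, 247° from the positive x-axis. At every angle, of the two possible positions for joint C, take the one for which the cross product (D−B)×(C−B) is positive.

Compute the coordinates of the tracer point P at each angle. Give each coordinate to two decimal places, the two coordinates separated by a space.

A=(0,0), D=(12.00,0)
θ=76°: B = A + 3.00·(cos76°, sin76°) = (0.7258, 2.9109)
θ=76°: |BD| = 11.6440
θ=76°: circle(B,7.00) ∩ circle(D,8.00): a=5.1779, h=4.7106
θ=76°:   candidates: C₊=(6.9168,6.1775) cross=54.850; C₋=(4.5616,-2.9446) cross=-54.850
θ=76°:   branch + wants cross > 0 → take C=(6.9168,6.1775) (cross=54.850)
θ=76°: ex = (C−B)/|BC| = (0.8844,0.4667); ey = (-0.4667,0.8844)
θ=76°: P = B + -3.32·ex + -1.36·ey = (-1.5759,0.1587)
θ=213°: B = A + 3.00·(cos213°, sin213°) = (-2.5160, -1.6339)
θ=213°: |BD| = 14.6077
θ=213°: circle(B,7.00) ∩ circle(D,8.00): a=6.7904, h=1.7001
θ=213°:   candidates: C₊=(4.0416,0.8150) cross=24.834; C₋=(4.4219,-2.5638) cross=-24.834
θ=213°:   branch + wants cross > 0 → take C=(4.0416,0.8150) (cross=24.834)
θ=213°: ex = (C−B)/|BC| = (0.9368,0.3499); ey = (-0.3499,0.9368)
θ=213°: P = B + -3.32·ex + -1.36·ey = (-5.1504,-4.0695)
θ=247°: B = A + 3.00·(cos247°, sin247°) = (-1.1722, -2.7615)
θ=247°: |BD| = 13.4586
θ=247°: circle(B,7.00) ∩ circle(D,8.00): a=6.1720, h=3.3025
θ=247°:   candidates: C₊=(4.1909,1.7371) cross=44.446; C₋=(5.5461,-4.7273) cross=-44.446
θ=247°:   branch + wants cross > 0 → take C=(4.1909,1.7371) (cross=44.446)
θ=247°: ex = (C−B)/|BC| = (0.7662,0.6427); ey = (-0.6427,0.7662)
θ=247°: P = B + -3.32·ex + -1.36·ey = (-2.8418,-5.9371)

θ=76°: -1.58 0.16
θ=213°: -5.15 -4.07
θ=247°: -2.84 -5.94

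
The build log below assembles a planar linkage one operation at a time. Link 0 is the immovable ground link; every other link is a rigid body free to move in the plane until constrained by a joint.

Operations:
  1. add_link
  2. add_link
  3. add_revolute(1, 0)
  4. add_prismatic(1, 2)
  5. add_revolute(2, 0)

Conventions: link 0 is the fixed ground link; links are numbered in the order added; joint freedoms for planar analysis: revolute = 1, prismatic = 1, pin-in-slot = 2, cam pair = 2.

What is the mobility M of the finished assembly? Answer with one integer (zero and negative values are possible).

link 0 = ground. State L|J1|J2 = 1|0|0
+link1  2|0|0
+link2  3|0|0
R(1,0) f=1→J1  3|1|0
P(1,2) f=1→J1  3|2|0
R(2,0) f=1→J1  3|3|0
M = 3(3−1)−2·3−0 = 6−6−0 = 0

M = 0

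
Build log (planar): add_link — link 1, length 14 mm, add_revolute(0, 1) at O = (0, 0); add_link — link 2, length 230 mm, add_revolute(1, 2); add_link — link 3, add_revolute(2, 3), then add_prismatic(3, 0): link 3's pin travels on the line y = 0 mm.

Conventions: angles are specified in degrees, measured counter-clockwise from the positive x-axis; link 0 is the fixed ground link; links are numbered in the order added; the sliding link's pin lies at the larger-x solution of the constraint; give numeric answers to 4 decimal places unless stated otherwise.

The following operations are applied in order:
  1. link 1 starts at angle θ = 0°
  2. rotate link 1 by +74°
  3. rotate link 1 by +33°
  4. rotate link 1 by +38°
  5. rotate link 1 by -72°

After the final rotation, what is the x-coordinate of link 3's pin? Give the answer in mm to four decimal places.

geometry: r = 14 mm, L = 230 mm, e = 0 mm; θ starts at 0°
rotate link 1 by +74°: θ ← 0° +74° = 74°
rotate link 1 by +33°: θ ← 74° +33° = 107°
rotate link 1 by +38°: θ ← 107° +38° = 145°
rotate link 1 by -72°: θ ← 145° -72° = 73°
crank pin P = (r cos θ, r sin θ) = (4.093204, 13.388267)
h = r sin θ − e = 13.388267 − 0 = 13.388267
x = r cos θ + √(L² − h²) = 4.093204 + 229.610005 = 233.703209

233.7032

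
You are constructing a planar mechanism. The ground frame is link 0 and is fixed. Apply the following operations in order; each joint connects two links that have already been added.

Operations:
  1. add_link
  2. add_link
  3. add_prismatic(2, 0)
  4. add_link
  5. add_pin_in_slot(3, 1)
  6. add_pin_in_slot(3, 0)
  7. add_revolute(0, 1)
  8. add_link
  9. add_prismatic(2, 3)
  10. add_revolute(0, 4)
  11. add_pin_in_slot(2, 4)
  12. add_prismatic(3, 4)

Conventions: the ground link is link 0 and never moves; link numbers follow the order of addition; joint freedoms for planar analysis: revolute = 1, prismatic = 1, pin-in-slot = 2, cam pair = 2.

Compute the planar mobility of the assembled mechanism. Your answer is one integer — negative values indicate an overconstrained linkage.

L=1 J1=0 J2=0
add link → L=2 J1=0 J2=0
add link → L=3 J1=0 J2=0
P@2,0 dof=1 J1 → L=3 J1=1 J2=0
add link → L=4 J1=1 J2=0
PS@3,1 dof=2 J2 → L=4 J1=1 J2=1
PS@3,0 dof=2 J2 → L=4 J1=1 J2=2
R@0,1 dof=1 J1 → L=4 J1=2 J2=2
add link → L=5 J1=2 J2=2
P@2,3 dof=1 J1 → L=5 J1=3 J2=2
R@0,4 dof=1 J1 → L=5 J1=4 J2=2
PS@2,4 dof=2 J2 → L=5 J1=4 J2=3
P@3,4 dof=1 J1 → L=5 J1=5 J2=3
M=3(L−1)−2J1−J2=3·4−2·5−3=-1

M = -1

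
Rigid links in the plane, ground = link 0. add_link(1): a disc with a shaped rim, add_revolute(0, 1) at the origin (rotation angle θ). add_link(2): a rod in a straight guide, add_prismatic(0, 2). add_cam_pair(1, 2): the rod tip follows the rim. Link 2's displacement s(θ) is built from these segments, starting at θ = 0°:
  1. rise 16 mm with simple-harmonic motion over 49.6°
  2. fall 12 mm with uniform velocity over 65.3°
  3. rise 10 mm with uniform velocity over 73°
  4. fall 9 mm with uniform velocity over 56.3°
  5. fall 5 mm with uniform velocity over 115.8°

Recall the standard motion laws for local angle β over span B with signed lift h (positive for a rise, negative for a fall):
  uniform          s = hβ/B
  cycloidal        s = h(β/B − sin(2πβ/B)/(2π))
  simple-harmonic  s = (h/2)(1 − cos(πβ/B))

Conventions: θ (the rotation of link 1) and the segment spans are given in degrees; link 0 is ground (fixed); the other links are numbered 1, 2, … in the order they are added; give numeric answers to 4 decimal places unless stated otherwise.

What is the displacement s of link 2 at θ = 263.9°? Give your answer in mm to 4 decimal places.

segment 1 (0° to 49.6°, simple-harmonic, h = 16) is passed completely: s = 0.0000 + (16) = 16.0000
segment 2 (49.6° to 114.9°, uniform, h = -12) is passed completely: s = 16.0000 + (-12) = 4.0000
segment 3 (114.9° to 187.9°, uniform, h = 10) is passed completely: s = 4.0000 + (10) = 14.0000
segment 4 (187.9° to 244.2°, uniform, h = -9) is passed completely: s = 14.0000 + (-9) = 5.0000
θ = 263.9° falls in segment 5 (244.2° to 360°, uniform, h = -5): β = 263.9 − 244.2 = 19.7°, B = 115.8°; Δs = -5·19.7/115.8 = -0.8506; s = 5.0000 − 0.8506 = 4.1494

4.1494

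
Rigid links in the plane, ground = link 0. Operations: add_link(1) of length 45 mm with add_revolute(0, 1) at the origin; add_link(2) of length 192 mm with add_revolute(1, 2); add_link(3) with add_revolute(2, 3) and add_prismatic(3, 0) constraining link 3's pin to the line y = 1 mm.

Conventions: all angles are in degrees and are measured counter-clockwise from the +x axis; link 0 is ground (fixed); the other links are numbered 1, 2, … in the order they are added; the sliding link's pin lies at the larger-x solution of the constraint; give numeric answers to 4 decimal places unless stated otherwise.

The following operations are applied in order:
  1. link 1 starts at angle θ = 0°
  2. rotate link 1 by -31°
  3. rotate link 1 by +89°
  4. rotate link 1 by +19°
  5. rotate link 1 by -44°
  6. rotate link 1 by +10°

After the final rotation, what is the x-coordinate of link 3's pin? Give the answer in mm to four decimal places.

geometry: r = 45 mm, L = 192 mm, e = 1 mm; θ starts at 0°
rotate link 1 by -31°: θ ← 0° -31° = -31°
rotate link 1 by +89°: θ ← -31° +89° = 58°
rotate link 1 by +19°: θ ← 58° +19° = 77°
rotate link 1 by -44°: θ ← 77° -44° = 33°
rotate link 1 by +10°: θ ← 33° +10° = 43°
crank pin P = (r cos θ, r sin θ) = (32.910917, 30.689926)
h = r sin θ − e = 30.689926 − 1 = 29.689926
x = r cos θ + √(L² − h²) = 32.910917 + 189.690559 = 222.601476

222.6015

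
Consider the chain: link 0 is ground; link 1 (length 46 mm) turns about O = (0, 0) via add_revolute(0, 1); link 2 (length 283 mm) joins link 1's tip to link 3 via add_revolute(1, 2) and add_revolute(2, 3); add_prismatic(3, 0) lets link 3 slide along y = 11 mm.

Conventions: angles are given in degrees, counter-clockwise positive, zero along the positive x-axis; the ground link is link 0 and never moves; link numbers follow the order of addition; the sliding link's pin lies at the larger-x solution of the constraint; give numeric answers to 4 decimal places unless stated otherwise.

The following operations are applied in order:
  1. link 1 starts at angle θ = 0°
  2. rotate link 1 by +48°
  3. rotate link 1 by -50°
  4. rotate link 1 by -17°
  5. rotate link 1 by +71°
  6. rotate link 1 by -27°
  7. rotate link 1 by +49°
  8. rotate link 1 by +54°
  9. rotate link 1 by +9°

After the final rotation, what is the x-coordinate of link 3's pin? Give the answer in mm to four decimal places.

geometry: r = 46 mm, L = 283 mm, e = 11 mm; θ starts at 0°
rotate link 1 by +48°: θ ← 0° +48° = 48°
rotate link 1 by -50°: θ ← 48° -50° = -2°
rotate link 1 by -17°: θ ← -2° -17° = -19°
rotate link 1 by +71°: θ ← -19° +71° = 52°
rotate link 1 by -27°: θ ← 52° -27° = 25°
rotate link 1 by +49°: θ ← 25° +49° = 74°
rotate link 1 by +54°: θ ← 74° +54° = 128°
rotate link 1 by +9°: θ ← 128° +9° = 137°
crank pin P = (r cos θ, r sin θ) = (-33.642270, 31.371925)
h = r sin θ − e = 31.371925 − 11 = 20.371925
x = r cos θ + √(L² − h²) = -33.642270 + 282.265805 = 248.623535

248.6235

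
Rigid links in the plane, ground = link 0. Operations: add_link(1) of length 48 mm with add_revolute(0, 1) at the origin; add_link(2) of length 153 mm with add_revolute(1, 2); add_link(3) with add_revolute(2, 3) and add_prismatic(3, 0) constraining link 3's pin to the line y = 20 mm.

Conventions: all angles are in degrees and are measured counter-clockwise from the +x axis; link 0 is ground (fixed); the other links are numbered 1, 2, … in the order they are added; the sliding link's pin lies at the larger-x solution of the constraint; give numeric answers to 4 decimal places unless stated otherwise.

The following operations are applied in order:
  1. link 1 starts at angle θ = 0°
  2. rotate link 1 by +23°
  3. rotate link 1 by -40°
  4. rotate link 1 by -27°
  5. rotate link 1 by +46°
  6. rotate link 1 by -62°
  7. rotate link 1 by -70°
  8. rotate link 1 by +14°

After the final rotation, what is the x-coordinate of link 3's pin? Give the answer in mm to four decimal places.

geometry: r = 48 mm, L = 153 mm, e = 20 mm; θ starts at 0°
rotate link 1 by +23°: θ ← 0° +23° = 23°
rotate link 1 by -40°: θ ← 23° -40° = -17°
rotate link 1 by -27°: θ ← -17° -27° = -44°
rotate link 1 by +46°: θ ← -44° +46° = 2°
rotate link 1 by -62°: θ ← 2° -62° = -60°
rotate link 1 by -70°: θ ← -60° -70° = -130°
rotate link 1 by +14°: θ ← -130° +14° = -116°
crank pin P = (r cos θ, r sin θ) = (-21.041815, -43.142114)
h = r sin θ − e = -43.142114 − 20 = -63.142114
x = r cos θ + √(L² − h²) = -21.041815 + 139.363099 = 118.321284

118.3213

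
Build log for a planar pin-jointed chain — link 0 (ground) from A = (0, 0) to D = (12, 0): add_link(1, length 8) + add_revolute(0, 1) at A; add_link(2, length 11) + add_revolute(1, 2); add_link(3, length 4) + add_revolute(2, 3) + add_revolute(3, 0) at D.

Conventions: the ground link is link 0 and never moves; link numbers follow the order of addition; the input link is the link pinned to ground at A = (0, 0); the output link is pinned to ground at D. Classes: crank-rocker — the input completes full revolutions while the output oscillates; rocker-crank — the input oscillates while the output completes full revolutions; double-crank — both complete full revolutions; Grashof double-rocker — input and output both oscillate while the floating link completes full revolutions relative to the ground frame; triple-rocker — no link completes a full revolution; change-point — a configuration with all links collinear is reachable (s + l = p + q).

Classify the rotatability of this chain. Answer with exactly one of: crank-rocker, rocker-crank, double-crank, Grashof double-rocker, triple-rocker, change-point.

lengths: ground=12, input=8, coupler=11, output=4
sorted: s=4 (shortest), l=12 (longest), p+q=19
s + l = 16 vs p + q = 19
s + l < p + q (Grashof) with shortest = output link → rocker-crank

rocker-crank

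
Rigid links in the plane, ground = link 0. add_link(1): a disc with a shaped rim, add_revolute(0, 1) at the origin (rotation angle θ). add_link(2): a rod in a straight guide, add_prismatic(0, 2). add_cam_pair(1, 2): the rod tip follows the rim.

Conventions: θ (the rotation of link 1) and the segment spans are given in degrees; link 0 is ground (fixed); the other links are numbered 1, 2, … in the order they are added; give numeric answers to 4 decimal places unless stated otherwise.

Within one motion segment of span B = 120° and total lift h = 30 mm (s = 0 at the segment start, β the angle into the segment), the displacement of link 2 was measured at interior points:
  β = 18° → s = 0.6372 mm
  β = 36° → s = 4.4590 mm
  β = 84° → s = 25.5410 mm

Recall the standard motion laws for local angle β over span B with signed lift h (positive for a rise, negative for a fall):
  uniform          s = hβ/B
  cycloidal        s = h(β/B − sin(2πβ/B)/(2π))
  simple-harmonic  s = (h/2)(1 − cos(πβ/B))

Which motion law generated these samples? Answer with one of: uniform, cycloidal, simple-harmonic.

candidates at β/B = r: uniform s = h·r (linear in β); cycloidal s = h·(r − sin(2πr)/(2π)); simple-harmonic s = (h/2)(1 − cos(πr))
β=18°: printed 0.6372 | uniform 4.5000, cycloidal 0.6372, simple-harmonic 1.6349
β=36°: printed 4.4590 | uniform 9.0000, cycloidal 4.4590, simple-harmonic 6.1832
β=84°: printed 25.5410 | uniform 21.0000, cycloidal 25.5410, simple-harmonic 23.8168
only one law matches every sample → cycloidal

cycloidal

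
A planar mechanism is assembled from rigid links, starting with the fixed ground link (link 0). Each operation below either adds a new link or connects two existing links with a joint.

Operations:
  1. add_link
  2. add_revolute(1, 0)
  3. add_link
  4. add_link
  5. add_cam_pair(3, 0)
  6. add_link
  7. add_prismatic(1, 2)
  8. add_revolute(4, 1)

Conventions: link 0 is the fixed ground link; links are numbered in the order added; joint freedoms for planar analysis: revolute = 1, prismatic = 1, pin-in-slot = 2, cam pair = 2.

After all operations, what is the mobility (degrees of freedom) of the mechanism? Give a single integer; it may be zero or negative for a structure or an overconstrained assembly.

ground; <1,0,0>
#1 <2,0,0>
R:1↔0 J1 <2,1,0>
#2 <3,1,0>
#3 <4,1,0>
C:3↔0 J2 <4,1,1>
#4 <5,1,1>
P:1↔2 J1 <5,2,1>
R:4↔1 J1 <5,3,1>
3×4 − 2×3 − 1×1 = 5

M = 5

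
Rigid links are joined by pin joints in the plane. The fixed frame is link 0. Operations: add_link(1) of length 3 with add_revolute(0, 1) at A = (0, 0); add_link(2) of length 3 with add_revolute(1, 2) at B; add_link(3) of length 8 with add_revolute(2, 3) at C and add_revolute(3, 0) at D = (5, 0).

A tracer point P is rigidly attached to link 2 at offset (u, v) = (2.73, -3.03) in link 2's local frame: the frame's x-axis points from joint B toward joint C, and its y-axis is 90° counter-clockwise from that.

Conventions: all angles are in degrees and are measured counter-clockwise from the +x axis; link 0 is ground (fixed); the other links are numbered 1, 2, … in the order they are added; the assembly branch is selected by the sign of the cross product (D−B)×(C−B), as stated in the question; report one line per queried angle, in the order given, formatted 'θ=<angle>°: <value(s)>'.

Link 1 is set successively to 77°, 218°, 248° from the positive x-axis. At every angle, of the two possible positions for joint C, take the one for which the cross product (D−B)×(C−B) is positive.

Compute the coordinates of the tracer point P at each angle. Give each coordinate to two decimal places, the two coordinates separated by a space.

A=(0,0), D=(5.00,0)
θ=77°: B = A + 3.00·(cos77°, sin77°) = (0.6749, 2.9231)
θ=77°: |BD| = 5.2203
θ=77°: circle(B,3.00) ∩ circle(D,8.00): a=-2.6578, h=1.3915
θ=77°:   candidates: C₊=(-0.7480,5.5642) cross=7.264; C₋=(-2.3064,3.2584) cross=-7.264
θ=77°:   branch + wants cross > 0 → take C=(-0.7480,5.5642) (cross=7.264)
θ=77°: ex = (C−B)/|BC| = (-0.4743,0.8804); ey = (-0.8804,-0.4743)
θ=77°: P = B + 2.73·ex + -3.03·ey = (2.0476,6.7636)
θ=218°: B = A + 3.00·(cos218°, sin218°) = (-2.3640, -1.8470)
θ=218°: |BD| = 7.5921
θ=218°: circle(B,3.00) ∩ circle(D,8.00): a=0.1739, h=2.9950
θ=218°:   candidates: C₊=(-2.9240,1.1003) cross=22.738; C₋=(-1.4668,-4.7097) cross=-22.738
θ=218°:   branch + wants cross > 0 → take C=(-2.9240,1.1003) (cross=22.738)
θ=218°: ex = (C−B)/|BC| = (-0.1866,0.9824); ey = (-0.9824,-0.1866)
θ=218°: P = B + 2.73·ex + -3.03·ey = (0.1032,1.4006)
θ=248°: B = A + 3.00·(cos248°, sin248°) = (-1.1238, -2.7816)
θ=248°: |BD| = 6.7259
θ=248°: circle(B,3.00) ∩ circle(D,8.00): a=-0.7257, h=2.9109
θ=248°:   candidates: C₊=(-2.9884,-0.4313) cross=19.579; C₋=(-0.5807,-5.7320) cross=-19.579
θ=248°:   branch + wants cross > 0 → take C=(-2.9884,-0.4313) (cross=19.579)
θ=248°: ex = (C−B)/|BC| = (-0.6215,0.7834); ey = (-0.7834,-0.6215)
θ=248°: P = B + 2.73·ex + -3.03·ey = (-0.4468,1.2403)

θ=77°: 2.05 6.76
θ=218°: 0.10 1.40
θ=248°: -0.45 1.24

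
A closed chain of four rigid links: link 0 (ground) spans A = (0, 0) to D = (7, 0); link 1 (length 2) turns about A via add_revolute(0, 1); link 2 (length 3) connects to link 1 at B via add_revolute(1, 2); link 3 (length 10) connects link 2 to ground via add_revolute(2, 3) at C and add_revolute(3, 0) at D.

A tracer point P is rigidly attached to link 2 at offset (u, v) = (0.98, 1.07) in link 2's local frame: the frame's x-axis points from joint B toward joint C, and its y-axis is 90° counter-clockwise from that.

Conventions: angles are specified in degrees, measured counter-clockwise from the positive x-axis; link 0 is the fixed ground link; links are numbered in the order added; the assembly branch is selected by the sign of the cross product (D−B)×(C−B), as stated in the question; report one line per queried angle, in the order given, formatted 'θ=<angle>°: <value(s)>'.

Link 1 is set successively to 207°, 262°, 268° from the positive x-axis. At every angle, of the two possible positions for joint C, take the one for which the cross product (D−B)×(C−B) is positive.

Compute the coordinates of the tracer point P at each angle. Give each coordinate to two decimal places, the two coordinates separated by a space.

A=(0,0), D=(7.00,0)
θ=207°: B = A + 2.00·(cos207°, sin207°) = (-1.7820, -0.9080)
θ=207°: |BD| = 8.8288
θ=207°: circle(B,3.00) ∩ circle(D,10.00): a=-0.7392, h=2.9075
θ=207°:   candidates: C₊=(-2.8163,1.9081) cross=25.670; C₋=(-2.2182,-3.8761) cross=-25.670
θ=207°:   branch + wants cross > 0 → take C=(-2.8163,1.9081) (cross=25.670)
θ=207°: ex = (C−B)/|BC| = (-0.3448,0.9387); ey = (-0.9387,-0.3448)
θ=207°: P = B + 0.98·ex + 1.07·ey = (-3.1243,-0.3569)
θ=262°: B = A + 2.00·(cos262°, sin262°) = (-0.2783, -1.9805)
θ=262°: |BD| = 7.5430
θ=262°: circle(B,3.00) ∩ circle(D,10.00): a=-2.2606, h=1.9722
θ=262°:   candidates: C₊=(-2.9775,-0.6710) cross=14.877; C₋=(-1.9418,-4.4771) cross=-14.877
θ=262°:   branch + wants cross > 0 → take C=(-2.9775,-0.6710) (cross=14.877)
θ=262°: ex = (C−B)/|BC| = (-0.8997,0.4365); ey = (-0.4365,-0.8997)
θ=262°: P = B + 0.98·ex + 1.07·ey = (-1.6271,-2.5155)
θ=268°: B = A + 2.00·(cos268°, sin268°) = (-0.0698, -1.9988)
θ=268°: |BD| = 7.3469
θ=268°: circle(B,3.00) ∩ circle(D,10.00): a=-2.5196, h=1.6284
θ=268°:   candidates: C₊=(-2.9374,-1.1173) cross=11.963; C₋=(-2.0514,-4.2512) cross=-11.963
θ=268°:   branch + wants cross > 0 → take C=(-2.9374,-1.1173) (cross=11.963)
θ=268°: ex = (C−B)/|BC| = (-0.9559,0.2938); ey = (-0.2938,-0.9559)
θ=268°: P = B + 0.98·ex + 1.07·ey = (-1.3209,-2.7336)

θ=207°: -3.12 -0.36
θ=262°: -1.63 -2.52
θ=268°: -1.32 -2.73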